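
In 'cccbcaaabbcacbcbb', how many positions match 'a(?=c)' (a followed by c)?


Lookahead 'a(?=c)' matches 'a' only when followed by 'c'.
String: 'cccbcaaabbcacbcbb'
Checking each position where char is 'a':
  pos 5: 'a' -> no (next='a')
  pos 6: 'a' -> no (next='a')
  pos 7: 'a' -> no (next='b')
  pos 11: 'a' -> MATCH (next='c')
Matching positions: [11]
Count: 1

1


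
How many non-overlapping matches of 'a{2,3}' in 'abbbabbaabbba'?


Pattern 'a{2,3}' matches between 2 and 3 consecutive a's (greedy).
String: 'abbbabbaabbba'
Finding runs of a's and applying greedy matching:
  Run at pos 0: 'a' (length 1)
  Run at pos 4: 'a' (length 1)
  Run at pos 7: 'aa' (length 2)
  Run at pos 12: 'a' (length 1)
Matches: ['aa']
Count: 1

1


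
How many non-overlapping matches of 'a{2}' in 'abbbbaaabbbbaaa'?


Pattern 'a{2}' matches exactly 2 consecutive a's (greedy, non-overlapping).
String: 'abbbbaaabbbbaaa'
Scanning for runs of a's:
  Run at pos 0: 'a' (length 1) -> 0 match(es)
  Run at pos 5: 'aaa' (length 3) -> 1 match(es)
  Run at pos 12: 'aaa' (length 3) -> 1 match(es)
Matches found: ['aa', 'aa']
Total: 2

2


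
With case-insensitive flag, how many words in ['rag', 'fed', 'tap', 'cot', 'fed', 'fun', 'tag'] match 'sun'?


Case-insensitive matching: compare each word's lowercase form to 'sun'.
  'rag' -> lower='rag' -> no
  'fed' -> lower='fed' -> no
  'tap' -> lower='tap' -> no
  'cot' -> lower='cot' -> no
  'fed' -> lower='fed' -> no
  'fun' -> lower='fun' -> no
  'tag' -> lower='tag' -> no
Matches: []
Count: 0

0


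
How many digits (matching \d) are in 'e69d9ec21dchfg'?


\d matches any digit 0-9.
Scanning 'e69d9ec21dchfg':
  pos 1: '6' -> DIGIT
  pos 2: '9' -> DIGIT
  pos 4: '9' -> DIGIT
  pos 7: '2' -> DIGIT
  pos 8: '1' -> DIGIT
Digits found: ['6', '9', '9', '2', '1']
Total: 5

5


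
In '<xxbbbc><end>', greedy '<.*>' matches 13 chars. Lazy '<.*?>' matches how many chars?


Greedy '<.*>' tries to match as MUCH as possible.
Lazy '<.*?>' tries to match as LITTLE as possible.

String: '<xxbbbc><end>'
Greedy '<.*>' starts at first '<' and extends to the LAST '>': '<xxbbbc><end>' (13 chars)
Lazy '<.*?>' starts at first '<' and stops at the FIRST '>': '<xxbbbc>' (8 chars)

8


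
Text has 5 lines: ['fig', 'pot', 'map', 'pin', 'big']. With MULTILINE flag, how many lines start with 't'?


With MULTILINE flag, ^ matches the start of each line.
Lines: ['fig', 'pot', 'map', 'pin', 'big']
Checking which lines start with 't':
  Line 1: 'fig' -> no
  Line 2: 'pot' -> no
  Line 3: 'map' -> no
  Line 4: 'pin' -> no
  Line 5: 'big' -> no
Matching lines: []
Count: 0

0


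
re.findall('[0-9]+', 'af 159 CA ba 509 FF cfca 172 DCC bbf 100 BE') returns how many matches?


Pattern '[0-9]+' finds one or more digits.
Text: 'af 159 CA ba 509 FF cfca 172 DCC bbf 100 BE'
Scanning for matches:
  Match 1: '159'
  Match 2: '509'
  Match 3: '172'
  Match 4: '100'
Total matches: 4

4


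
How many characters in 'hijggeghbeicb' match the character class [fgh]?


Character class [fgh] matches any of: {f, g, h}
Scanning string 'hijggeghbeicb' character by character:
  pos 0: 'h' -> MATCH
  pos 1: 'i' -> no
  pos 2: 'j' -> no
  pos 3: 'g' -> MATCH
  pos 4: 'g' -> MATCH
  pos 5: 'e' -> no
  pos 6: 'g' -> MATCH
  pos 7: 'h' -> MATCH
  pos 8: 'b' -> no
  pos 9: 'e' -> no
  pos 10: 'i' -> no
  pos 11: 'c' -> no
  pos 12: 'b' -> no
Total matches: 5

5


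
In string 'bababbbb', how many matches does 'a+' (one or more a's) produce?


Pattern 'a+' matches one or more consecutive a's.
String: 'bababbbb'
Scanning for runs of a:
  Match 1: 'a' (length 1)
  Match 2: 'a' (length 1)
Total matches: 2

2


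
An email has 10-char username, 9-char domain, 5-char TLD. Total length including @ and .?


An email address has format: username@domain.tld
Username length: 10
'@' character: 1
Domain length: 9
'.' character: 1
TLD length: 5
Total = 10 + 1 + 9 + 1 + 5 = 26

26


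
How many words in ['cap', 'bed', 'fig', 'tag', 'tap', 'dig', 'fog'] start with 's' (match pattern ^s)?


Pattern ^s anchors to start of word. Check which words begin with 's':
  'cap' -> no
  'bed' -> no
  'fig' -> no
  'tag' -> no
  'tap' -> no
  'dig' -> no
  'fog' -> no
Matching words: []
Count: 0

0


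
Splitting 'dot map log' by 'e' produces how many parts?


Splitting by 'e' breaks the string at each occurrence of the separator.
Text: 'dot map log'
Parts after split:
  Part 1: 'dot map log'
Total parts: 1

1


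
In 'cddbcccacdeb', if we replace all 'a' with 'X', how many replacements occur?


re.sub('a', 'X', text) replaces every occurrence of 'a' with 'X'.
Text: 'cddbcccacdeb'
Scanning for 'a':
  pos 7: 'a' -> replacement #1
Total replacements: 1

1


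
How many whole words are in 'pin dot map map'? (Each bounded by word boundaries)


Word boundaries (\b) mark the start/end of each word.
Text: 'pin dot map map'
Splitting by whitespace:
  Word 1: 'pin'
  Word 2: 'dot'
  Word 3: 'map'
  Word 4: 'map'
Total whole words: 4

4


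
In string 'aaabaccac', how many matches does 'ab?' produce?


Pattern 'ab?' matches 'a' optionally followed by 'b'.
String: 'aaabaccac'
Scanning left to right for 'a' then checking next char:
  Match 1: 'a' (a not followed by b)
  Match 2: 'a' (a not followed by b)
  Match 3: 'ab' (a followed by b)
  Match 4: 'a' (a not followed by b)
  Match 5: 'a' (a not followed by b)
Total matches: 5

5


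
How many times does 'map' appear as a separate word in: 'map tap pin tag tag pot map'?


Scanning each word for exact match 'map':
  Word 1: 'map' -> MATCH
  Word 2: 'tap' -> no
  Word 3: 'pin' -> no
  Word 4: 'tag' -> no
  Word 5: 'tag' -> no
  Word 6: 'pot' -> no
  Word 7: 'map' -> MATCH
Total matches: 2

2


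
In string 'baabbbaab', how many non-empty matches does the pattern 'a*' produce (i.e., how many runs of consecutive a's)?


Pattern 'a*' matches zero or more a's. We want non-empty runs of consecutive a's.
String: 'baabbbaab'
Walking through the string to find runs of a's:
  Run 1: positions 1-2 -> 'aa'
  Run 2: positions 6-7 -> 'aa'
Non-empty runs found: ['aa', 'aa']
Count: 2

2


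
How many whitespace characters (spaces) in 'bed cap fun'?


\s matches whitespace characters (spaces, tabs, etc.).
Text: 'bed cap fun'
This text has 3 words separated by spaces.
Number of spaces = number of words - 1 = 3 - 1 = 2

2


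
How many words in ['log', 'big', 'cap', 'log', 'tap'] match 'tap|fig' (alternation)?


Alternation 'tap|fig' matches either 'tap' or 'fig'.
Checking each word:
  'log' -> no
  'big' -> no
  'cap' -> no
  'log' -> no
  'tap' -> MATCH
Matches: ['tap']
Count: 1

1


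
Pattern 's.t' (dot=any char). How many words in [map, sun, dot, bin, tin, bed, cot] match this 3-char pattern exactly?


Pattern 's.t' means: starts with 's', any single char, ends with 't'.
Checking each word (must be exactly 3 chars):
  'map' (len=3): no
  'sun' (len=3): no
  'dot' (len=3): no
  'bin' (len=3): no
  'tin' (len=3): no
  'bed' (len=3): no
  'cot' (len=3): no
Matching words: []
Total: 0

0


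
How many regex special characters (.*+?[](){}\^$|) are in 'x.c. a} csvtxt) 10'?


Regex special characters are: . * + ? [ ] ( ) { } \ ^ $ |
Scanning 'x.c. a} csvtxt) 10':
  pos 1: '.' -> SPECIAL
  pos 3: '.' -> SPECIAL
  pos 6: '}' -> SPECIAL
  pos 14: ')' -> SPECIAL
Special chars found: ['.', '.', '}', ')']
Total: 4

4


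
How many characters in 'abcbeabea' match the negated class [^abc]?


Negated class [^abc] matches any char NOT in {a, b, c}
Scanning 'abcbeabea':
  pos 0: 'a' -> no (excluded)
  pos 1: 'b' -> no (excluded)
  pos 2: 'c' -> no (excluded)
  pos 3: 'b' -> no (excluded)
  pos 4: 'e' -> MATCH
  pos 5: 'a' -> no (excluded)
  pos 6: 'b' -> no (excluded)
  pos 7: 'e' -> MATCH
  pos 8: 'a' -> no (excluded)
Total matches: 2

2


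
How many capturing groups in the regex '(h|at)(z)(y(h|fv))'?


To count capturing groups, count each '(' that starts a group.
Pattern: '(h|at)(z)(y(h|fv))'
Walking through the pattern:
  Position 0: '(' -> group #1
  Position 6: '(' -> group #2
  Position 9: '(' -> group #3
  Position 11: '(' -> group #4
Total capturing groups: 4

4


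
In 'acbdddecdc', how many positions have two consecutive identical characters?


Looking for consecutive identical characters in 'acbdddecdc':
  pos 0-1: 'a' vs 'c' -> different
  pos 1-2: 'c' vs 'b' -> different
  pos 2-3: 'b' vs 'd' -> different
  pos 3-4: 'd' vs 'd' -> MATCH ('dd')
  pos 4-5: 'd' vs 'd' -> MATCH ('dd')
  pos 5-6: 'd' vs 'e' -> different
  pos 6-7: 'e' vs 'c' -> different
  pos 7-8: 'c' vs 'd' -> different
  pos 8-9: 'd' vs 'c' -> different
Consecutive identical pairs: ['dd', 'dd']
Count: 2

2


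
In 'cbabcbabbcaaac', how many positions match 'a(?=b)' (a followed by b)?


Lookahead 'a(?=b)' matches 'a' only when followed by 'b'.
String: 'cbabcbabbcaaac'
Checking each position where char is 'a':
  pos 2: 'a' -> MATCH (next='b')
  pos 6: 'a' -> MATCH (next='b')
  pos 10: 'a' -> no (next='a')
  pos 11: 'a' -> no (next='a')
  pos 12: 'a' -> no (next='c')
Matching positions: [2, 6]
Count: 2

2


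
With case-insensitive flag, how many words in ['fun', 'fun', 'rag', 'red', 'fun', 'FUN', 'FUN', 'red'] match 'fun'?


Case-insensitive matching: compare each word's lowercase form to 'fun'.
  'fun' -> lower='fun' -> MATCH
  'fun' -> lower='fun' -> MATCH
  'rag' -> lower='rag' -> no
  'red' -> lower='red' -> no
  'fun' -> lower='fun' -> MATCH
  'FUN' -> lower='fun' -> MATCH
  'FUN' -> lower='fun' -> MATCH
  'red' -> lower='red' -> no
Matches: ['fun', 'fun', 'fun', 'FUN', 'FUN']
Count: 5

5


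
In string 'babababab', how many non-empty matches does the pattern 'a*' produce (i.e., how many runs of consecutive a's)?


Pattern 'a*' matches zero or more a's. We want non-empty runs of consecutive a's.
String: 'babababab'
Walking through the string to find runs of a's:
  Run 1: positions 1-1 -> 'a'
  Run 2: positions 3-3 -> 'a'
  Run 3: positions 5-5 -> 'a'
  Run 4: positions 7-7 -> 'a'
Non-empty runs found: ['a', 'a', 'a', 'a']
Count: 4

4


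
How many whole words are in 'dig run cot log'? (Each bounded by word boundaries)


Word boundaries (\b) mark the start/end of each word.
Text: 'dig run cot log'
Splitting by whitespace:
  Word 1: 'dig'
  Word 2: 'run'
  Word 3: 'cot'
  Word 4: 'log'
Total whole words: 4

4


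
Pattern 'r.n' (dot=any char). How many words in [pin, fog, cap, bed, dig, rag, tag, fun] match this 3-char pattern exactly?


Pattern 'r.n' means: starts with 'r', any single char, ends with 'n'.
Checking each word (must be exactly 3 chars):
  'pin' (len=3): no
  'fog' (len=3): no
  'cap' (len=3): no
  'bed' (len=3): no
  'dig' (len=3): no
  'rag' (len=3): no
  'tag' (len=3): no
  'fun' (len=3): no
Matching words: []
Total: 0

0


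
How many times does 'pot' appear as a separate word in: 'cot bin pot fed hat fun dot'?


Scanning each word for exact match 'pot':
  Word 1: 'cot' -> no
  Word 2: 'bin' -> no
  Word 3: 'pot' -> MATCH
  Word 4: 'fed' -> no
  Word 5: 'hat' -> no
  Word 6: 'fun' -> no
  Word 7: 'dot' -> no
Total matches: 1

1


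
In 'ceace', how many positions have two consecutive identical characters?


Looking for consecutive identical characters in 'ceace':
  pos 0-1: 'c' vs 'e' -> different
  pos 1-2: 'e' vs 'a' -> different
  pos 2-3: 'a' vs 'c' -> different
  pos 3-4: 'c' vs 'e' -> different
Consecutive identical pairs: []
Count: 0

0


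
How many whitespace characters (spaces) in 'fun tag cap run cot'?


\s matches whitespace characters (spaces, tabs, etc.).
Text: 'fun tag cap run cot'
This text has 5 words separated by spaces.
Number of spaces = number of words - 1 = 5 - 1 = 4

4


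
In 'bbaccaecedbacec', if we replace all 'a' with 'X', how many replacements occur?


re.sub('a', 'X', text) replaces every occurrence of 'a' with 'X'.
Text: 'bbaccaecedbacec'
Scanning for 'a':
  pos 2: 'a' -> replacement #1
  pos 5: 'a' -> replacement #2
  pos 11: 'a' -> replacement #3
Total replacements: 3

3


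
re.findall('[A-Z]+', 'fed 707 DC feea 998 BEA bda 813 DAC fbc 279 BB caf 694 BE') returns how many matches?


Pattern '[A-Z]+' finds one or more uppercase letters.
Text: 'fed 707 DC feea 998 BEA bda 813 DAC fbc 279 BB caf 694 BE'
Scanning for matches:
  Match 1: 'DC'
  Match 2: 'BEA'
  Match 3: 'DAC'
  Match 4: 'BB'
  Match 5: 'BE'
Total matches: 5

5


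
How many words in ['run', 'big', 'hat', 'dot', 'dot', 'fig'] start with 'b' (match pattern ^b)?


Pattern ^b anchors to start of word. Check which words begin with 'b':
  'run' -> no
  'big' -> MATCH (starts with 'b')
  'hat' -> no
  'dot' -> no
  'dot' -> no
  'fig' -> no
Matching words: ['big']
Count: 1

1


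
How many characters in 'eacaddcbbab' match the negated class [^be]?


Negated class [^be] matches any char NOT in {b, e}
Scanning 'eacaddcbbab':
  pos 0: 'e' -> no (excluded)
  pos 1: 'a' -> MATCH
  pos 2: 'c' -> MATCH
  pos 3: 'a' -> MATCH
  pos 4: 'd' -> MATCH
  pos 5: 'd' -> MATCH
  pos 6: 'c' -> MATCH
  pos 7: 'b' -> no (excluded)
  pos 8: 'b' -> no (excluded)
  pos 9: 'a' -> MATCH
  pos 10: 'b' -> no (excluded)
Total matches: 7

7


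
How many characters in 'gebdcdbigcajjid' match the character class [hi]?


Character class [hi] matches any of: {h, i}
Scanning string 'gebdcdbigcajjid' character by character:
  pos 0: 'g' -> no
  pos 1: 'e' -> no
  pos 2: 'b' -> no
  pos 3: 'd' -> no
  pos 4: 'c' -> no
  pos 5: 'd' -> no
  pos 6: 'b' -> no
  pos 7: 'i' -> MATCH
  pos 8: 'g' -> no
  pos 9: 'c' -> no
  pos 10: 'a' -> no
  pos 11: 'j' -> no
  pos 12: 'j' -> no
  pos 13: 'i' -> MATCH
  pos 14: 'd' -> no
Total matches: 2

2


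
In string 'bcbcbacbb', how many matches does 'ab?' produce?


Pattern 'ab?' matches 'a' optionally followed by 'b'.
String: 'bcbcbacbb'
Scanning left to right for 'a' then checking next char:
  Match 1: 'a' (a not followed by b)
Total matches: 1

1


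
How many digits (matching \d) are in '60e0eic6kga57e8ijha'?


\d matches any digit 0-9.
Scanning '60e0eic6kga57e8ijha':
  pos 0: '6' -> DIGIT
  pos 1: '0' -> DIGIT
  pos 3: '0' -> DIGIT
  pos 7: '6' -> DIGIT
  pos 11: '5' -> DIGIT
  pos 12: '7' -> DIGIT
  pos 14: '8' -> DIGIT
Digits found: ['6', '0', '0', '6', '5', '7', '8']
Total: 7

7


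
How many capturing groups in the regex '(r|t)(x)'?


To count capturing groups, count each '(' that starts a group.
Pattern: '(r|t)(x)'
Walking through the pattern:
  Position 0: '(' -> group #1
  Position 5: '(' -> group #2
Total capturing groups: 2

2


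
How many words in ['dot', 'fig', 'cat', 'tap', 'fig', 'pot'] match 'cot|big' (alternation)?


Alternation 'cot|big' matches either 'cot' or 'big'.
Checking each word:
  'dot' -> no
  'fig' -> no
  'cat' -> no
  'tap' -> no
  'fig' -> no
  'pot' -> no
Matches: []
Count: 0

0


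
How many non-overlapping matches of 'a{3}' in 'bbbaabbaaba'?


Pattern 'a{3}' matches exactly 3 consecutive a's (greedy, non-overlapping).
String: 'bbbaabbaaba'
Scanning for runs of a's:
  Run at pos 3: 'aa' (length 2) -> 0 match(es)
  Run at pos 7: 'aa' (length 2) -> 0 match(es)
  Run at pos 10: 'a' (length 1) -> 0 match(es)
Matches found: []
Total: 0

0


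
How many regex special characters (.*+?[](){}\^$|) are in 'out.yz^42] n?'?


Regex special characters are: . * + ? [ ] ( ) { } \ ^ $ |
Scanning 'out.yz^42] n?':
  pos 3: '.' -> SPECIAL
  pos 6: '^' -> SPECIAL
  pos 9: ']' -> SPECIAL
  pos 12: '?' -> SPECIAL
Special chars found: ['.', '^', ']', '?']
Total: 4

4


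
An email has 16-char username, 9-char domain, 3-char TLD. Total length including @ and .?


An email address has format: username@domain.tld
Username length: 16
'@' character: 1
Domain length: 9
'.' character: 1
TLD length: 3
Total = 16 + 1 + 9 + 1 + 3 = 30

30


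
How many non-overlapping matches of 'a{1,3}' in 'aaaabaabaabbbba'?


Pattern 'a{1,3}' matches between 1 and 3 consecutive a's (greedy).
String: 'aaaabaabaabbbba'
Finding runs of a's and applying greedy matching:
  Run at pos 0: 'aaaa' (length 4)
  Run at pos 5: 'aa' (length 2)
  Run at pos 8: 'aa' (length 2)
  Run at pos 14: 'a' (length 1)
Matches: ['aaa', 'a', 'aa', 'aa', 'a']
Count: 5

5


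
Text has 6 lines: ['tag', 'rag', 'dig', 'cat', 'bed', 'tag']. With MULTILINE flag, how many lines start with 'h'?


With MULTILINE flag, ^ matches the start of each line.
Lines: ['tag', 'rag', 'dig', 'cat', 'bed', 'tag']
Checking which lines start with 'h':
  Line 1: 'tag' -> no
  Line 2: 'rag' -> no
  Line 3: 'dig' -> no
  Line 4: 'cat' -> no
  Line 5: 'bed' -> no
  Line 6: 'tag' -> no
Matching lines: []
Count: 0

0


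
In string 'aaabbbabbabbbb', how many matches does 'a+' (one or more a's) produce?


Pattern 'a+' matches one or more consecutive a's.
String: 'aaabbbabbabbbb'
Scanning for runs of a:
  Match 1: 'aaa' (length 3)
  Match 2: 'a' (length 1)
  Match 3: 'a' (length 1)
Total matches: 3

3


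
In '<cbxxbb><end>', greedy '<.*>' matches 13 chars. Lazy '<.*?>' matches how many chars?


Greedy '<.*>' tries to match as MUCH as possible.
Lazy '<.*?>' tries to match as LITTLE as possible.

String: '<cbxxbb><end>'
Greedy '<.*>' starts at first '<' and extends to the LAST '>': '<cbxxbb><end>' (13 chars)
Lazy '<.*?>' starts at first '<' and stops at the FIRST '>': '<cbxxbb>' (8 chars)

8


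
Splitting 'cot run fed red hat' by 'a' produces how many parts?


Splitting by 'a' breaks the string at each occurrence of the separator.
Text: 'cot run fed red hat'
Parts after split:
  Part 1: 'cot run fed red h'
  Part 2: 't'
Total parts: 2

2


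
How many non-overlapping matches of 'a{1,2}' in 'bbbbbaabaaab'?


Pattern 'a{1,2}' matches between 1 and 2 consecutive a's (greedy).
String: 'bbbbbaabaaab'
Finding runs of a's and applying greedy matching:
  Run at pos 5: 'aa' (length 2)
  Run at pos 8: 'aaa' (length 3)
Matches: ['aa', 'aa', 'a']
Count: 3

3


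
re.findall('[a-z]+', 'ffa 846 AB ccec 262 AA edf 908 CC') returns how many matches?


Pattern '[a-z]+' finds one or more lowercase letters.
Text: 'ffa 846 AB ccec 262 AA edf 908 CC'
Scanning for matches:
  Match 1: 'ffa'
  Match 2: 'ccec'
  Match 3: 'edf'
Total matches: 3

3


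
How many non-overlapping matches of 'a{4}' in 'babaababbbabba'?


Pattern 'a{4}' matches exactly 4 consecutive a's (greedy, non-overlapping).
String: 'babaababbbabba'
Scanning for runs of a's:
  Run at pos 1: 'a' (length 1) -> 0 match(es)
  Run at pos 3: 'aa' (length 2) -> 0 match(es)
  Run at pos 6: 'a' (length 1) -> 0 match(es)
  Run at pos 10: 'a' (length 1) -> 0 match(es)
  Run at pos 13: 'a' (length 1) -> 0 match(es)
Matches found: []
Total: 0

0


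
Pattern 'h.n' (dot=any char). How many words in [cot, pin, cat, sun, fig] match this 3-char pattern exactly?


Pattern 'h.n' means: starts with 'h', any single char, ends with 'n'.
Checking each word (must be exactly 3 chars):
  'cot' (len=3): no
  'pin' (len=3): no
  'cat' (len=3): no
  'sun' (len=3): no
  'fig' (len=3): no
Matching words: []
Total: 0

0


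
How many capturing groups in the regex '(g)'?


To count capturing groups, count each '(' that starts a group.
Pattern: '(g)'
Walking through the pattern:
  Position 0: '(' -> group #1
Total capturing groups: 1

1


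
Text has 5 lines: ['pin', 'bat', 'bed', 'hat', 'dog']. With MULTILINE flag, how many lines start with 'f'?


With MULTILINE flag, ^ matches the start of each line.
Lines: ['pin', 'bat', 'bed', 'hat', 'dog']
Checking which lines start with 'f':
  Line 1: 'pin' -> no
  Line 2: 'bat' -> no
  Line 3: 'bed' -> no
  Line 4: 'hat' -> no
  Line 5: 'dog' -> no
Matching lines: []
Count: 0

0


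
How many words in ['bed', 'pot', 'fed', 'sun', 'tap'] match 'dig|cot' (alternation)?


Alternation 'dig|cot' matches either 'dig' or 'cot'.
Checking each word:
  'bed' -> no
  'pot' -> no
  'fed' -> no
  'sun' -> no
  'tap' -> no
Matches: []
Count: 0

0


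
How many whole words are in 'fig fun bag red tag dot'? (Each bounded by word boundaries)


Word boundaries (\b) mark the start/end of each word.
Text: 'fig fun bag red tag dot'
Splitting by whitespace:
  Word 1: 'fig'
  Word 2: 'fun'
  Word 3: 'bag'
  Word 4: 'red'
  Word 5: 'tag'
  Word 6: 'dot'
Total whole words: 6

6


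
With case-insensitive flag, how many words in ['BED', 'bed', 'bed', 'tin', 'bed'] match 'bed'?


Case-insensitive matching: compare each word's lowercase form to 'bed'.
  'BED' -> lower='bed' -> MATCH
  'bed' -> lower='bed' -> MATCH
  'bed' -> lower='bed' -> MATCH
  'tin' -> lower='tin' -> no
  'bed' -> lower='bed' -> MATCH
Matches: ['BED', 'bed', 'bed', 'bed']
Count: 4

4


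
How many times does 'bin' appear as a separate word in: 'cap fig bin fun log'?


Scanning each word for exact match 'bin':
  Word 1: 'cap' -> no
  Word 2: 'fig' -> no
  Word 3: 'bin' -> MATCH
  Word 4: 'fun' -> no
  Word 5: 'log' -> no
Total matches: 1

1


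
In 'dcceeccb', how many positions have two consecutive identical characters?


Looking for consecutive identical characters in 'dcceeccb':
  pos 0-1: 'd' vs 'c' -> different
  pos 1-2: 'c' vs 'c' -> MATCH ('cc')
  pos 2-3: 'c' vs 'e' -> different
  pos 3-4: 'e' vs 'e' -> MATCH ('ee')
  pos 4-5: 'e' vs 'c' -> different
  pos 5-6: 'c' vs 'c' -> MATCH ('cc')
  pos 6-7: 'c' vs 'b' -> different
Consecutive identical pairs: ['cc', 'ee', 'cc']
Count: 3

3


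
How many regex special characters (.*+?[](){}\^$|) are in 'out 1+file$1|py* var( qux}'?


Regex special characters are: . * + ? [ ] ( ) { } \ ^ $ |
Scanning 'out 1+file$1|py* var( qux}':
  pos 5: '+' -> SPECIAL
  pos 10: '$' -> SPECIAL
  pos 12: '|' -> SPECIAL
  pos 15: '*' -> SPECIAL
  pos 20: '(' -> SPECIAL
  pos 25: '}' -> SPECIAL
Special chars found: ['+', '$', '|', '*', '(', '}']
Total: 6

6


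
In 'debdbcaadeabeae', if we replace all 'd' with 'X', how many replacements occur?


re.sub('d', 'X', text) replaces every occurrence of 'd' with 'X'.
Text: 'debdbcaadeabeae'
Scanning for 'd':
  pos 0: 'd' -> replacement #1
  pos 3: 'd' -> replacement #2
  pos 8: 'd' -> replacement #3
Total replacements: 3

3


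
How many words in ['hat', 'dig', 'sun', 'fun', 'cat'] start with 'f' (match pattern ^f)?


Pattern ^f anchors to start of word. Check which words begin with 'f':
  'hat' -> no
  'dig' -> no
  'sun' -> no
  'fun' -> MATCH (starts with 'f')
  'cat' -> no
Matching words: ['fun']
Count: 1

1


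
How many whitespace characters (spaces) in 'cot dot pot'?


\s matches whitespace characters (spaces, tabs, etc.).
Text: 'cot dot pot'
This text has 3 words separated by spaces.
Number of spaces = number of words - 1 = 3 - 1 = 2

2


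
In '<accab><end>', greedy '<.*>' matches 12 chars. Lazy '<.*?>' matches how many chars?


Greedy '<.*>' tries to match as MUCH as possible.
Lazy '<.*?>' tries to match as LITTLE as possible.

String: '<accab><end>'
Greedy '<.*>' starts at first '<' and extends to the LAST '>': '<accab><end>' (12 chars)
Lazy '<.*?>' starts at first '<' and stops at the FIRST '>': '<accab>' (7 chars)

7


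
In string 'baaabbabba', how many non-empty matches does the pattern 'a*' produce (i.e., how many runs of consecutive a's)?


Pattern 'a*' matches zero or more a's. We want non-empty runs of consecutive a's.
String: 'baaabbabba'
Walking through the string to find runs of a's:
  Run 1: positions 1-3 -> 'aaa'
  Run 2: positions 6-6 -> 'a'
  Run 3: positions 9-9 -> 'a'
Non-empty runs found: ['aaa', 'a', 'a']
Count: 3

3


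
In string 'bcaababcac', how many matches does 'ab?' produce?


Pattern 'ab?' matches 'a' optionally followed by 'b'.
String: 'bcaababcac'
Scanning left to right for 'a' then checking next char:
  Match 1: 'a' (a not followed by b)
  Match 2: 'ab' (a followed by b)
  Match 3: 'ab' (a followed by b)
  Match 4: 'a' (a not followed by b)
Total matches: 4

4


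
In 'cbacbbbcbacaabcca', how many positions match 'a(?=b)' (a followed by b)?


Lookahead 'a(?=b)' matches 'a' only when followed by 'b'.
String: 'cbacbbbcbacaabcca'
Checking each position where char is 'a':
  pos 2: 'a' -> no (next='c')
  pos 9: 'a' -> no (next='c')
  pos 11: 'a' -> no (next='a')
  pos 12: 'a' -> MATCH (next='b')
Matching positions: [12]
Count: 1

1


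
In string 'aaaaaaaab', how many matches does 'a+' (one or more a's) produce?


Pattern 'a+' matches one or more consecutive a's.
String: 'aaaaaaaab'
Scanning for runs of a:
  Match 1: 'aaaaaaaa' (length 8)
Total matches: 1

1


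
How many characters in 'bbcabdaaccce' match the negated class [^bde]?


Negated class [^bde] matches any char NOT in {b, d, e}
Scanning 'bbcabdaaccce':
  pos 0: 'b' -> no (excluded)
  pos 1: 'b' -> no (excluded)
  pos 2: 'c' -> MATCH
  pos 3: 'a' -> MATCH
  pos 4: 'b' -> no (excluded)
  pos 5: 'd' -> no (excluded)
  pos 6: 'a' -> MATCH
  pos 7: 'a' -> MATCH
  pos 8: 'c' -> MATCH
  pos 9: 'c' -> MATCH
  pos 10: 'c' -> MATCH
  pos 11: 'e' -> no (excluded)
Total matches: 7

7


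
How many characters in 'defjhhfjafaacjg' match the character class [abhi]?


Character class [abhi] matches any of: {a, b, h, i}
Scanning string 'defjhhfjafaacjg' character by character:
  pos 0: 'd' -> no
  pos 1: 'e' -> no
  pos 2: 'f' -> no
  pos 3: 'j' -> no
  pos 4: 'h' -> MATCH
  pos 5: 'h' -> MATCH
  pos 6: 'f' -> no
  pos 7: 'j' -> no
  pos 8: 'a' -> MATCH
  pos 9: 'f' -> no
  pos 10: 'a' -> MATCH
  pos 11: 'a' -> MATCH
  pos 12: 'c' -> no
  pos 13: 'j' -> no
  pos 14: 'g' -> no
Total matches: 5

5


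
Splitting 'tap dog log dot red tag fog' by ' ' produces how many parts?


Splitting by ' ' breaks the string at each occurrence of the separator.
Text: 'tap dog log dot red tag fog'
Parts after split:
  Part 1: 'tap'
  Part 2: 'dog'
  Part 3: 'log'
  Part 4: 'dot'
  Part 5: 'red'
  Part 6: 'tag'
  Part 7: 'fog'
Total parts: 7

7


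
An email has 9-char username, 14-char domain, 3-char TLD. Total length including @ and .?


An email address has format: username@domain.tld
Username length: 9
'@' character: 1
Domain length: 14
'.' character: 1
TLD length: 3
Total = 9 + 1 + 14 + 1 + 3 = 28

28


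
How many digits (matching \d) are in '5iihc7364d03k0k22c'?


\d matches any digit 0-9.
Scanning '5iihc7364d03k0k22c':
  pos 0: '5' -> DIGIT
  pos 5: '7' -> DIGIT
  pos 6: '3' -> DIGIT
  pos 7: '6' -> DIGIT
  pos 8: '4' -> DIGIT
  pos 10: '0' -> DIGIT
  pos 11: '3' -> DIGIT
  pos 13: '0' -> DIGIT
  pos 15: '2' -> DIGIT
  pos 16: '2' -> DIGIT
Digits found: ['5', '7', '3', '6', '4', '0', '3', '0', '2', '2']
Total: 10

10


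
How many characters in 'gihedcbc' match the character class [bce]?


Character class [bce] matches any of: {b, c, e}
Scanning string 'gihedcbc' character by character:
  pos 0: 'g' -> no
  pos 1: 'i' -> no
  pos 2: 'h' -> no
  pos 3: 'e' -> MATCH
  pos 4: 'd' -> no
  pos 5: 'c' -> MATCH
  pos 6: 'b' -> MATCH
  pos 7: 'c' -> MATCH
Total matches: 4

4


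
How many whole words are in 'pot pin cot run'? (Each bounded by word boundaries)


Word boundaries (\b) mark the start/end of each word.
Text: 'pot pin cot run'
Splitting by whitespace:
  Word 1: 'pot'
  Word 2: 'pin'
  Word 3: 'cot'
  Word 4: 'run'
Total whole words: 4

4


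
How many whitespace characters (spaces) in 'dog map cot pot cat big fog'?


\s matches whitespace characters (spaces, tabs, etc.).
Text: 'dog map cot pot cat big fog'
This text has 7 words separated by spaces.
Number of spaces = number of words - 1 = 7 - 1 = 6

6


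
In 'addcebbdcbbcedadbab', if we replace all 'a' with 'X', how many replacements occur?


re.sub('a', 'X', text) replaces every occurrence of 'a' with 'X'.
Text: 'addcebbdcbbcedadbab'
Scanning for 'a':
  pos 0: 'a' -> replacement #1
  pos 14: 'a' -> replacement #2
  pos 17: 'a' -> replacement #3
Total replacements: 3

3


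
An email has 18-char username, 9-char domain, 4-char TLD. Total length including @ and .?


An email address has format: username@domain.tld
Username length: 18
'@' character: 1
Domain length: 9
'.' character: 1
TLD length: 4
Total = 18 + 1 + 9 + 1 + 4 = 33

33


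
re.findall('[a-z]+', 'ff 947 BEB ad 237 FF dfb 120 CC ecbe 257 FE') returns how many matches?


Pattern '[a-z]+' finds one or more lowercase letters.
Text: 'ff 947 BEB ad 237 FF dfb 120 CC ecbe 257 FE'
Scanning for matches:
  Match 1: 'ff'
  Match 2: 'ad'
  Match 3: 'dfb'
  Match 4: 'ecbe'
Total matches: 4

4


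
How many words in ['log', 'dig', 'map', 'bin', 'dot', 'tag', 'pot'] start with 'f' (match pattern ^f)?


Pattern ^f anchors to start of word. Check which words begin with 'f':
  'log' -> no
  'dig' -> no
  'map' -> no
  'bin' -> no
  'dot' -> no
  'tag' -> no
  'pot' -> no
Matching words: []
Count: 0

0


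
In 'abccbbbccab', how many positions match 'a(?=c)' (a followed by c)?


Lookahead 'a(?=c)' matches 'a' only when followed by 'c'.
String: 'abccbbbccab'
Checking each position where char is 'a':
  pos 0: 'a' -> no (next='b')
  pos 9: 'a' -> no (next='b')
Matching positions: []
Count: 0

0


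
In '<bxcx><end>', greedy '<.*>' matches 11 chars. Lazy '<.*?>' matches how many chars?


Greedy '<.*>' tries to match as MUCH as possible.
Lazy '<.*?>' tries to match as LITTLE as possible.

String: '<bxcx><end>'
Greedy '<.*>' starts at first '<' and extends to the LAST '>': '<bxcx><end>' (11 chars)
Lazy '<.*?>' starts at first '<' and stops at the FIRST '>': '<bxcx>' (6 chars)

6


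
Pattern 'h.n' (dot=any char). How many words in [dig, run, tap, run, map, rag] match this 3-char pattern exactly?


Pattern 'h.n' means: starts with 'h', any single char, ends with 'n'.
Checking each word (must be exactly 3 chars):
  'dig' (len=3): no
  'run' (len=3): no
  'tap' (len=3): no
  'run' (len=3): no
  'map' (len=3): no
  'rag' (len=3): no
Matching words: []
Total: 0

0


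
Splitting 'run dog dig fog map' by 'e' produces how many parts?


Splitting by 'e' breaks the string at each occurrence of the separator.
Text: 'run dog dig fog map'
Parts after split:
  Part 1: 'run dog dig fog map'
Total parts: 1

1


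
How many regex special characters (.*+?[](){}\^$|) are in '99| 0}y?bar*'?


Regex special characters are: . * + ? [ ] ( ) { } \ ^ $ |
Scanning '99| 0}y?bar*':
  pos 2: '|' -> SPECIAL
  pos 5: '}' -> SPECIAL
  pos 7: '?' -> SPECIAL
  pos 11: '*' -> SPECIAL
Special chars found: ['|', '}', '?', '*']
Total: 4

4


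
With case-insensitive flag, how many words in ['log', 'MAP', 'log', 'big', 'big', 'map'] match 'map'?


Case-insensitive matching: compare each word's lowercase form to 'map'.
  'log' -> lower='log' -> no
  'MAP' -> lower='map' -> MATCH
  'log' -> lower='log' -> no
  'big' -> lower='big' -> no
  'big' -> lower='big' -> no
  'map' -> lower='map' -> MATCH
Matches: ['MAP', 'map']
Count: 2

2


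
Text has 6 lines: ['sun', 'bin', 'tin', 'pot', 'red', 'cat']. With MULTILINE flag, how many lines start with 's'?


With MULTILINE flag, ^ matches the start of each line.
Lines: ['sun', 'bin', 'tin', 'pot', 'red', 'cat']
Checking which lines start with 's':
  Line 1: 'sun' -> MATCH
  Line 2: 'bin' -> no
  Line 3: 'tin' -> no
  Line 4: 'pot' -> no
  Line 5: 'red' -> no
  Line 6: 'cat' -> no
Matching lines: ['sun']
Count: 1

1


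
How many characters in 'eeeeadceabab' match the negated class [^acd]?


Negated class [^acd] matches any char NOT in {a, c, d}
Scanning 'eeeeadceabab':
  pos 0: 'e' -> MATCH
  pos 1: 'e' -> MATCH
  pos 2: 'e' -> MATCH
  pos 3: 'e' -> MATCH
  pos 4: 'a' -> no (excluded)
  pos 5: 'd' -> no (excluded)
  pos 6: 'c' -> no (excluded)
  pos 7: 'e' -> MATCH
  pos 8: 'a' -> no (excluded)
  pos 9: 'b' -> MATCH
  pos 10: 'a' -> no (excluded)
  pos 11: 'b' -> MATCH
Total matches: 7

7


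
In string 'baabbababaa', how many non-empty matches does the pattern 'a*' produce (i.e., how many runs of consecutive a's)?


Pattern 'a*' matches zero or more a's. We want non-empty runs of consecutive a's.
String: 'baabbababaa'
Walking through the string to find runs of a's:
  Run 1: positions 1-2 -> 'aa'
  Run 2: positions 5-5 -> 'a'
  Run 3: positions 7-7 -> 'a'
  Run 4: positions 9-10 -> 'aa'
Non-empty runs found: ['aa', 'a', 'a', 'aa']
Count: 4

4


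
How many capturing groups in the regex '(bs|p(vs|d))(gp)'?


To count capturing groups, count each '(' that starts a group.
Pattern: '(bs|p(vs|d))(gp)'
Walking through the pattern:
  Position 0: '(' -> group #1
  Position 5: '(' -> group #2
  Position 12: '(' -> group #3
Total capturing groups: 3

3


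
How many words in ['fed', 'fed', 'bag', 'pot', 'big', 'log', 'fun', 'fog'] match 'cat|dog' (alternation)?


Alternation 'cat|dog' matches either 'cat' or 'dog'.
Checking each word:
  'fed' -> no
  'fed' -> no
  'bag' -> no
  'pot' -> no
  'big' -> no
  'log' -> no
  'fun' -> no
  'fog' -> no
Matches: []
Count: 0

0


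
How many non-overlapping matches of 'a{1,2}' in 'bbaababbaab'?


Pattern 'a{1,2}' matches between 1 and 2 consecutive a's (greedy).
String: 'bbaababbaab'
Finding runs of a's and applying greedy matching:
  Run at pos 2: 'aa' (length 2)
  Run at pos 5: 'a' (length 1)
  Run at pos 8: 'aa' (length 2)
Matches: ['aa', 'a', 'aa']
Count: 3

3


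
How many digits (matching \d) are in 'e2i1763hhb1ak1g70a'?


\d matches any digit 0-9.
Scanning 'e2i1763hhb1ak1g70a':
  pos 1: '2' -> DIGIT
  pos 3: '1' -> DIGIT
  pos 4: '7' -> DIGIT
  pos 5: '6' -> DIGIT
  pos 6: '3' -> DIGIT
  pos 10: '1' -> DIGIT
  pos 13: '1' -> DIGIT
  pos 15: '7' -> DIGIT
  pos 16: '0' -> DIGIT
Digits found: ['2', '1', '7', '6', '3', '1', '1', '7', '0']
Total: 9

9


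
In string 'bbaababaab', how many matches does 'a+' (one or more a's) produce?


Pattern 'a+' matches one or more consecutive a's.
String: 'bbaababaab'
Scanning for runs of a:
  Match 1: 'aa' (length 2)
  Match 2: 'a' (length 1)
  Match 3: 'aa' (length 2)
Total matches: 3

3


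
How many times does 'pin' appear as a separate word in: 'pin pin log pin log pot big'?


Scanning each word for exact match 'pin':
  Word 1: 'pin' -> MATCH
  Word 2: 'pin' -> MATCH
  Word 3: 'log' -> no
  Word 4: 'pin' -> MATCH
  Word 5: 'log' -> no
  Word 6: 'pot' -> no
  Word 7: 'big' -> no
Total matches: 3

3


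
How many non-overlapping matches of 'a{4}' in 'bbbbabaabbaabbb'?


Pattern 'a{4}' matches exactly 4 consecutive a's (greedy, non-overlapping).
String: 'bbbbabaabbaabbb'
Scanning for runs of a's:
  Run at pos 4: 'a' (length 1) -> 0 match(es)
  Run at pos 6: 'aa' (length 2) -> 0 match(es)
  Run at pos 10: 'aa' (length 2) -> 0 match(es)
Matches found: []
Total: 0

0


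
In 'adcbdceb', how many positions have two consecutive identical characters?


Looking for consecutive identical characters in 'adcbdceb':
  pos 0-1: 'a' vs 'd' -> different
  pos 1-2: 'd' vs 'c' -> different
  pos 2-3: 'c' vs 'b' -> different
  pos 3-4: 'b' vs 'd' -> different
  pos 4-5: 'd' vs 'c' -> different
  pos 5-6: 'c' vs 'e' -> different
  pos 6-7: 'e' vs 'b' -> different
Consecutive identical pairs: []
Count: 0

0


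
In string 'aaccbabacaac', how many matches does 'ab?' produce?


Pattern 'ab?' matches 'a' optionally followed by 'b'.
String: 'aaccbabacaac'
Scanning left to right for 'a' then checking next char:
  Match 1: 'a' (a not followed by b)
  Match 2: 'a' (a not followed by b)
  Match 3: 'ab' (a followed by b)
  Match 4: 'a' (a not followed by b)
  Match 5: 'a' (a not followed by b)
  Match 6: 'a' (a not followed by b)
Total matches: 6

6


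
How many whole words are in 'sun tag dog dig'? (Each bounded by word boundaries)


Word boundaries (\b) mark the start/end of each word.
Text: 'sun tag dog dig'
Splitting by whitespace:
  Word 1: 'sun'
  Word 2: 'tag'
  Word 3: 'dog'
  Word 4: 'dig'
Total whole words: 4

4


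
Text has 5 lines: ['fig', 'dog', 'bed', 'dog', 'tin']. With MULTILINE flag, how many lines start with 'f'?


With MULTILINE flag, ^ matches the start of each line.
Lines: ['fig', 'dog', 'bed', 'dog', 'tin']
Checking which lines start with 'f':
  Line 1: 'fig' -> MATCH
  Line 2: 'dog' -> no
  Line 3: 'bed' -> no
  Line 4: 'dog' -> no
  Line 5: 'tin' -> no
Matching lines: ['fig']
Count: 1

1


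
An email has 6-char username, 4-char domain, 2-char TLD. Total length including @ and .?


An email address has format: username@domain.tld
Username length: 6
'@' character: 1
Domain length: 4
'.' character: 1
TLD length: 2
Total = 6 + 1 + 4 + 1 + 2 = 14

14


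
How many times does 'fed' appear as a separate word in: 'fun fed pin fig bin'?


Scanning each word for exact match 'fed':
  Word 1: 'fun' -> no
  Word 2: 'fed' -> MATCH
  Word 3: 'pin' -> no
  Word 4: 'fig' -> no
  Word 5: 'bin' -> no
Total matches: 1

1


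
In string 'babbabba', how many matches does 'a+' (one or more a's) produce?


Pattern 'a+' matches one or more consecutive a's.
String: 'babbabba'
Scanning for runs of a:
  Match 1: 'a' (length 1)
  Match 2: 'a' (length 1)
  Match 3: 'a' (length 1)
Total matches: 3

3


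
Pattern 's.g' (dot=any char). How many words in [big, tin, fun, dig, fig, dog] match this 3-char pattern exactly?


Pattern 's.g' means: starts with 's', any single char, ends with 'g'.
Checking each word (must be exactly 3 chars):
  'big' (len=3): no
  'tin' (len=3): no
  'fun' (len=3): no
  'dig' (len=3): no
  'fig' (len=3): no
  'dog' (len=3): no
Matching words: []
Total: 0

0


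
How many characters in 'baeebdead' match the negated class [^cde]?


Negated class [^cde] matches any char NOT in {c, d, e}
Scanning 'baeebdead':
  pos 0: 'b' -> MATCH
  pos 1: 'a' -> MATCH
  pos 2: 'e' -> no (excluded)
  pos 3: 'e' -> no (excluded)
  pos 4: 'b' -> MATCH
  pos 5: 'd' -> no (excluded)
  pos 6: 'e' -> no (excluded)
  pos 7: 'a' -> MATCH
  pos 8: 'd' -> no (excluded)
Total matches: 4

4


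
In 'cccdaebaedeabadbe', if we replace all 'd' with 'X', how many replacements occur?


re.sub('d', 'X', text) replaces every occurrence of 'd' with 'X'.
Text: 'cccdaebaedeabadbe'
Scanning for 'd':
  pos 3: 'd' -> replacement #1
  pos 9: 'd' -> replacement #2
  pos 14: 'd' -> replacement #3
Total replacements: 3

3


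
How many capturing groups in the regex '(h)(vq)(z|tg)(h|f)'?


To count capturing groups, count each '(' that starts a group.
Pattern: '(h)(vq)(z|tg)(h|f)'
Walking through the pattern:
  Position 0: '(' -> group #1
  Position 3: '(' -> group #2
  Position 7: '(' -> group #3
  Position 13: '(' -> group #4
Total capturing groups: 4

4


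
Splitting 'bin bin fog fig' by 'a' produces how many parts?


Splitting by 'a' breaks the string at each occurrence of the separator.
Text: 'bin bin fog fig'
Parts after split:
  Part 1: 'bin bin fog fig'
Total parts: 1

1


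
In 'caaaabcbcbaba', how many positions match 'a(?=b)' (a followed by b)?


Lookahead 'a(?=b)' matches 'a' only when followed by 'b'.
String: 'caaaabcbcbaba'
Checking each position where char is 'a':
  pos 1: 'a' -> no (next='a')
  pos 2: 'a' -> no (next='a')
  pos 3: 'a' -> no (next='a')
  pos 4: 'a' -> MATCH (next='b')
  pos 10: 'a' -> MATCH (next='b')
Matching positions: [4, 10]
Count: 2

2


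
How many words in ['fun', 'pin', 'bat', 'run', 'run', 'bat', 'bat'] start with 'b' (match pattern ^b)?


Pattern ^b anchors to start of word. Check which words begin with 'b':
  'fun' -> no
  'pin' -> no
  'bat' -> MATCH (starts with 'b')
  'run' -> no
  'run' -> no
  'bat' -> MATCH (starts with 'b')
  'bat' -> MATCH (starts with 'b')
Matching words: ['bat', 'bat', 'bat']
Count: 3

3


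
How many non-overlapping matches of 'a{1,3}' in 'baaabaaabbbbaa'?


Pattern 'a{1,3}' matches between 1 and 3 consecutive a's (greedy).
String: 'baaabaaabbbbaa'
Finding runs of a's and applying greedy matching:
  Run at pos 1: 'aaa' (length 3)
  Run at pos 5: 'aaa' (length 3)
  Run at pos 12: 'aa' (length 2)
Matches: ['aaa', 'aaa', 'aa']
Count: 3

3


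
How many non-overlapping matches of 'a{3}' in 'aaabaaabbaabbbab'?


Pattern 'a{3}' matches exactly 3 consecutive a's (greedy, non-overlapping).
String: 'aaabaaabbaabbbab'
Scanning for runs of a's:
  Run at pos 0: 'aaa' (length 3) -> 1 match(es)
  Run at pos 4: 'aaa' (length 3) -> 1 match(es)
  Run at pos 9: 'aa' (length 2) -> 0 match(es)
  Run at pos 14: 'a' (length 1) -> 0 match(es)
Matches found: ['aaa', 'aaa']
Total: 2

2
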